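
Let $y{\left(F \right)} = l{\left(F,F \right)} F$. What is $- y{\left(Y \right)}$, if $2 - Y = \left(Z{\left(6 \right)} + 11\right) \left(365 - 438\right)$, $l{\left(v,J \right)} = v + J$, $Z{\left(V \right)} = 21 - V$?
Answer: $-7220000$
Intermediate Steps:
$l{\left(v,J \right)} = J + v$
$Y = 1900$ ($Y = 2 - \left(\left(21 - 6\right) + 11\right) \left(365 - 438\right) = 2 - \left(\left(21 - 6\right) + 11\right) \left(-73\right) = 2 - \left(15 + 11\right) \left(-73\right) = 2 - 26 \left(-73\right) = 2 - -1898 = 2 + 1898 = 1900$)
$y{\left(F \right)} = 2 F^{2}$ ($y{\left(F \right)} = \left(F + F\right) F = 2 F F = 2 F^{2}$)
$- y{\left(Y \right)} = - 2 \cdot 1900^{2} = - 2 \cdot 3610000 = \left(-1\right) 7220000 = -7220000$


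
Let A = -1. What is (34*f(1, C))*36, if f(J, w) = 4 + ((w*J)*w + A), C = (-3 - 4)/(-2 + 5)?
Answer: 10336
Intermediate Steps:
C = -7/3 ≈ -2.3333
f(J, w) = 3 + J*w² (f(J, w) = 4 + ((w*J)*w - 1) = 4 + ((J*w)*w - 1) = 4 + (J*w² - 1) = 4 + (-1 + J*w²) = 3 + J*w²)
(34*f(1, C))*36 = (34*(3 + 1*(-7/3)²))*36 = (34*(3 + 1*(49/9)))*36 = (34*(3 + 49/9))*36 = (34*(76/9))*36 = (2584/9)*36 = 10336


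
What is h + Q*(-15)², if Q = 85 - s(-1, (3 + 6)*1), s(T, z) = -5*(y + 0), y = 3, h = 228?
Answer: 22728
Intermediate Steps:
s(T, z) = -15 (s(T, z) = -5*(3 + 0) = -5*3 = -15)
Q = 100 (Q = 85 - 1*(-15) = 85 + 15 = 100)
h + Q*(-15)² = 228 + 100*(-15)² = 228 + 100*225 = 228 + 22500 = 22728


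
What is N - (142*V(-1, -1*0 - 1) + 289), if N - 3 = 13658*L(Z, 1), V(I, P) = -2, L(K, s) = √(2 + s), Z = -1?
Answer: -2 + 13658*√3 ≈ 23654.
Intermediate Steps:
N = 3 + 13658*√3 (N = 3 + 13658*√(2 + 1) = 3 + 13658*√3 ≈ 23659.)
N - (142*V(-1, -1*0 - 1) + 289) = (3 + 13658*√3) - (142*(-2) + 289) = (3 + 13658*√3) - (-284 + 289) = (3 + 13658*√3) - 1*5 = (3 + 13658*√3) - 5 = -2 + 13658*√3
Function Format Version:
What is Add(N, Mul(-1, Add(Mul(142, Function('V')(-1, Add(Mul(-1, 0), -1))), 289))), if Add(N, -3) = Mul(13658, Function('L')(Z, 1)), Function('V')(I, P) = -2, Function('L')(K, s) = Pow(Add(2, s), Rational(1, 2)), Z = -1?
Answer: Add(-2, Mul(13658, Pow(3, Rational(1, 2)))) ≈ 23654.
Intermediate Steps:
N = Add(3, Mul(13658, Pow(3, Rational(1, 2)))) (N = Add(3, Mul(13658, Pow(Add(2, 1), Rational(1, 2)))) = Add(3, Mul(13658, Pow(3, Rational(1, 2)))) ≈ 23659.)
Add(N, Mul(-1, Add(Mul(142, Function('V')(-1, Add(Mul(-1, 0), -1))), 289))) = Add(Add(3, Mul(13658, Pow(3, Rational(1, 2)))), Mul(-1, Add(Mul(142, -2), 289))) = Add(Add(3, Mul(13658, Pow(3, Rational(1, 2)))), Mul(-1, Add(-284, 289))) = Add(Add(3, Mul(13658, Pow(3, Rational(1, 2)))), Mul(-1, 5)) = Add(Add(3, Mul(13658, Pow(3, Rational(1, 2)))), -5) = Add(-2, Mul(13658, Pow(3, Rational(1, 2))))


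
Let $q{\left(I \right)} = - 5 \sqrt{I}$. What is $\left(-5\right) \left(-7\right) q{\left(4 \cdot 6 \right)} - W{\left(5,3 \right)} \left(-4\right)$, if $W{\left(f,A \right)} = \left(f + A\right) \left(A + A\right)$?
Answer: $192 - 350 \sqrt{6} \approx -665.32$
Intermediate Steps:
$W{\left(f,A \right)} = 2 A \left(A + f\right)$ ($W{\left(f,A \right)} = \left(A + f\right) 2 A = 2 A \left(A + f\right)$)
$\left(-5\right) \left(-7\right) q{\left(4 \cdot 6 \right)} - W{\left(5,3 \right)} \left(-4\right) = \left(-5\right) \left(-7\right) \left(- 5 \sqrt{4 \cdot 6}\right) - 2 \cdot 3 \left(3 + 5\right) \left(-4\right) = 35 \left(- 5 \sqrt{24}\right) - 2 \cdot 3 \cdot 8 \left(-4\right) = 35 \left(- 5 \cdot 2 \sqrt{6}\right) - 48 \left(-4\right) = 35 \left(- 10 \sqrt{6}\right) - -192 = - 350 \sqrt{6} + 192 = 192 - 350 \sqrt{6}$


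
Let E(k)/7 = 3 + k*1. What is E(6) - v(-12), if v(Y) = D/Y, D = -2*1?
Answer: 377/6 ≈ 62.833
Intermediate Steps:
D = -2
E(k) = 21 + 7*k (E(k) = 7*(3 + k*1) = 7*(3 + k) = 21 + 7*k)
v(Y) = -2/Y
E(6) - v(-12) = (21 + 7*6) - (-2)/(-12) = (21 + 42) - (-2)*(-1)/12 = 63 - 1*⅙ = 63 - ⅙ = 377/6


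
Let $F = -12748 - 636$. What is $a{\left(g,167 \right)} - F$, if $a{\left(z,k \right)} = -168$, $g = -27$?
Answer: $13216$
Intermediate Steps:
$F = -13384$
$a{\left(g,167 \right)} - F = -168 - -13384 = -168 + 13384 = 13216$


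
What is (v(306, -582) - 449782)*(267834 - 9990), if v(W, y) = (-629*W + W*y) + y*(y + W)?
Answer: -170103812304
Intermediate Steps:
v(W, y) = -629*W + W*y + y*(W + y) (v(W, y) = (-629*W + W*y) + y*(W + y) = -629*W + W*y + y*(W + y))
(v(306, -582) - 449782)*(267834 - 9990) = (((-582)² - 629*306 + 2*306*(-582)) - 449782)*(267834 - 9990) = ((338724 - 192474 - 356184) - 449782)*257844 = (-209934 - 449782)*257844 = -659716*257844 = -170103812304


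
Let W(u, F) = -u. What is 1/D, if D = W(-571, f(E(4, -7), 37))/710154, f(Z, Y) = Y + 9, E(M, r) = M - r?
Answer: 710154/571 ≈ 1243.7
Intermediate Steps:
f(Z, Y) = 9 + Y
D = 571/710154 (D = -1*(-571)/710154 = 571*(1/710154) = 571/710154 ≈ 0.00080405)
1/D = 1/(571/710154) = 710154/571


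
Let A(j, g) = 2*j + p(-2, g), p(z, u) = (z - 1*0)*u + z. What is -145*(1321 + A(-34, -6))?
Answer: -183135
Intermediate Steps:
p(z, u) = z + u*z (p(z, u) = (z + 0)*u + z = z*u + z = u*z + z = z + u*z)
A(j, g) = -2 - 2*g + 2*j (A(j, g) = 2*j - 2*(1 + g) = 2*j + (-2 - 2*g) = -2 - 2*g + 2*j)
-145*(1321 + A(-34, -6)) = -145*(1321 + (-2 - 2*(-6) + 2*(-34))) = -145*(1321 + (-2 + 12 - 68)) = -145*(1321 - 58) = -145*1263 = -183135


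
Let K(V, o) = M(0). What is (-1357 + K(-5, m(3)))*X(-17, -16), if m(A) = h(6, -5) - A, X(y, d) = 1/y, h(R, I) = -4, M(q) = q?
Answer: 1357/17 ≈ 79.823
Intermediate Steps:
m(A) = -4 - A
K(V, o) = 0
(-1357 + K(-5, m(3)))*X(-17, -16) = (-1357 + 0)/(-17) = -1357*(-1/17) = 1357/17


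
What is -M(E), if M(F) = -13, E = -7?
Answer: 13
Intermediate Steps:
-M(E) = -1*(-13) = 13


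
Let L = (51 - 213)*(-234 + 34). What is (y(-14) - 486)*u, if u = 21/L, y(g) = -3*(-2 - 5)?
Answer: -217/720 ≈ -0.30139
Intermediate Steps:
y(g) = 21 (y(g) = -3*(-7) = 21)
L = 32400 (L = -162*(-200) = 32400)
u = 7/10800 (u = 21/32400 = 21*(1/32400) = 7/10800 ≈ 0.00064815)
(y(-14) - 486)*u = (21 - 486)*(7/10800) = -465*7/10800 = -217/720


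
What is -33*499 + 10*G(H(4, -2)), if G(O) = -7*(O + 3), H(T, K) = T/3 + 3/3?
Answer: -50521/3 ≈ -16840.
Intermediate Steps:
H(T, K) = 1 + T/3 (H(T, K) = T*(⅓) + 3*(⅓) = T/3 + 1 = 1 + T/3)
G(O) = -21 - 7*O (G(O) = -7*(3 + O) = -21 - 7*O)
-33*499 + 10*G(H(4, -2)) = -33*499 + 10*(-21 - 7*(1 + (⅓)*4)) = -16467 + 10*(-21 - 7*(1 + 4/3)) = -16467 + 10*(-21 - 7*7/3) = -16467 + 10*(-21 - 49/3) = -16467 + 10*(-112/3) = -16467 - 1120/3 = -50521/3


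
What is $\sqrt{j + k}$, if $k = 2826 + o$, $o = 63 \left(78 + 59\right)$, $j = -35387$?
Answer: $i \sqrt{23930} \approx 154.69 i$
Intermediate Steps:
$o = 8631$ ($o = 63 \cdot 137 = 8631$)
$k = 11457$ ($k = 2826 + 8631 = 11457$)
$\sqrt{j + k} = \sqrt{-35387 + 11457} = \sqrt{-23930} = i \sqrt{23930}$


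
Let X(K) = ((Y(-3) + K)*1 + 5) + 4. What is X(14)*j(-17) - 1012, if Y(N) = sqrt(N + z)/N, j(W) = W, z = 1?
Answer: -1403 + 17*I*sqrt(2)/3 ≈ -1403.0 + 8.0139*I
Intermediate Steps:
Y(N) = sqrt(1 + N)/N (Y(N) = sqrt(N + 1)/N = sqrt(1 + N)/N)
X(K) = 9 + K - I*sqrt(2)/3 (X(K) = ((sqrt(1 - 3)/(-3) + K)*1 + 5) + 4 = ((-I*sqrt(2)/3 + K)*1 + 5) + 4 = ((K - I*sqrt(2)/3)*1 + 5) + 4 = ((K - I*sqrt(2)/3) + 5) + 4 = (5 + K - I*sqrt(2)/3) + 4 = 9 + K - I*sqrt(2)/3)
X(14)*j(-17) - 1012 = (9 + 14 - I*sqrt(2)/3)*(-17) - 1012 = (23 - I*sqrt(2)/3)*(-17) - 1012 = (-391 + 17*I*sqrt(2)/3) - 1012 = -1403 + 17*I*sqrt(2)/3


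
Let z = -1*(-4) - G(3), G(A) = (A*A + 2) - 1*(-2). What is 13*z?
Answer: -117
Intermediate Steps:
G(A) = 4 + A**2 (G(A) = (A**2 + 2) + 2 = (2 + A**2) + 2 = 4 + A**2)
z = -9 (z = -1*(-4) - (4 + 3**2) = 4 - (4 + 9) = 4 - 1*13 = 4 - 13 = -9)
13*z = 13*(-9) = -117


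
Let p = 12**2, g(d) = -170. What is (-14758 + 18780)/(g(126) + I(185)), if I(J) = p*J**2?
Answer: 2011/2464115 ≈ 0.00081611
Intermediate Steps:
p = 144
I(J) = 144*J**2
(-14758 + 18780)/(g(126) + I(185)) = (-14758 + 18780)/(-170 + 144*185**2) = 4022/(-170 + 144*34225) = 4022/(-170 + 4928400) = 4022/4928230 = 4022*(1/4928230) = 2011/2464115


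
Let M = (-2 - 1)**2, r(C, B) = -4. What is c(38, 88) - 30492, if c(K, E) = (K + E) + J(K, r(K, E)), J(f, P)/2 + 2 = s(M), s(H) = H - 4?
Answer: -30360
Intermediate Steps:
M = 9 (M = (-3)**2 = 9)
s(H) = -4 + H
J(f, P) = 6 (J(f, P) = -4 + 2*(-4 + 9) = -4 + 2*5 = -4 + 10 = 6)
c(K, E) = 6 + E + K (c(K, E) = (K + E) + 6 = (E + K) + 6 = 6 + E + K)
c(38, 88) - 30492 = (6 + 88 + 38) - 30492 = 132 - 30492 = -30360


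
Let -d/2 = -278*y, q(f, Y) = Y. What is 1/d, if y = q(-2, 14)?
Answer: 1/7784 ≈ 0.00012847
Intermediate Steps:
y = 14
d = 7784 (d = -(-556)*14 = -2*(-3892) = 7784)
1/d = 1/7784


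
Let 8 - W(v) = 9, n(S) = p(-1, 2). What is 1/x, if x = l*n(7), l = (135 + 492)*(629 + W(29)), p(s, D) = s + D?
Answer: 1/393756 ≈ 2.5396e-6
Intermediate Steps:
p(s, D) = D + s
n(S) = 1 (n(S) = 2 - 1 = 1)
W(v) = -1 (W(v) = 8 - 1*9 = 8 - 9 = -1)
l = 393756 (l = (135 + 492)*(629 - 1) = 627*628 = 393756)
x = 393756 (x = 393756*1 = 393756)
1/x = 1/393756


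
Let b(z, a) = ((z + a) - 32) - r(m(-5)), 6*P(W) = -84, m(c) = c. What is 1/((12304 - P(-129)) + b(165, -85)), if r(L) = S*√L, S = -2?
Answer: 6183/76458988 - I*√5/76458988 ≈ 8.0867e-5 - 2.9245e-8*I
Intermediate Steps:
P(W) = -14 (P(W) = (⅙)*(-84) = -14)
r(L) = -2*√L
b(z, a) = -32 + a + z + 2*I*√5 (b(z, a) = ((z + a) - 32) - (-2)*√(-5) = ((a + z) - 32) - (-2)*I*√5 = (-32 + a + z) - (-2)*I*√5 = (-32 + a + z) + 2*I*√5 = -32 + a + z + 2*I*√5)
1/((12304 - P(-129)) + b(165, -85)) = 1/((12304 - 1*(-14)) + (-32 - 85 + 165 + 2*I*√5)) = 1/((12304 + 14) + (48 + 2*I*√5)) = 1/(12318 + (48 + 2*I*√5)) = 1/(12366 + 2*I*√5)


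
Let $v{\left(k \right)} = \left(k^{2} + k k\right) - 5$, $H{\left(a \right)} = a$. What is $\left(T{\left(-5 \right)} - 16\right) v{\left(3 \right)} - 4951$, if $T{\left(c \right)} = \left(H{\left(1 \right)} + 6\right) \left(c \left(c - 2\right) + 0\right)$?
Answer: $-1974$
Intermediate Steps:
$v{\left(k \right)} = -5 + 2 k^{2}$ ($v{\left(k \right)} = \left(k^{2} + k^{2}\right) - 5 = 2 k^{2} - 5 = -5 + 2 k^{2}$)
$T{\left(c \right)} = 7 c \left(-2 + c\right)$ ($T{\left(c \right)} = \left(1 + 6\right) \left(c \left(c - 2\right) + 0\right) = 7 \left(c \left(-2 + c\right) + 0\right) = 7 c \left(-2 + c\right)$)
$\left(T{\left(-5 \right)} - 16\right) v{\left(3 \right)} - 4951 = \left(7 \left(-5\right) \left(-2 - 5\right) - 16\right) \left(-5 + 2 \cdot 3^{2}\right) - 4951 = \left(7 \left(-5\right) \left(-7\right) - 16\right) \left(-5 + 2 \cdot 9\right) - 4951 = \left(245 - 16\right) \left(-5 + 18\right) - 4951 = 229 \cdot 13 - 4951 = 2977 - 4951 = -1974$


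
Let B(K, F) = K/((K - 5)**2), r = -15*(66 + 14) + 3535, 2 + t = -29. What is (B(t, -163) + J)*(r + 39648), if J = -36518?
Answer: -1986944512897/1296 ≈ -1.5331e+9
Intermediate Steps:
t = -31 (t = -2 - 29 = -31)
r = 2335 (r = -15*80 + 3535 = -1200 + 3535 = 2335)
B(K, F) = K/(-5 + K)**2 (B(K, F) = K/((-5 + K)**2) = K/(-5 + K)**2)
(B(t, -163) + J)*(r + 39648) = (-31/(-5 - 31)**2 - 36518)*(2335 + 39648) = (-31/(-36)**2 - 36518)*41983 = (-31*1/1296 - 36518)*41983 = (-31/1296 - 36518)*41983 = -47327359/1296*41983 = -1986944512897/1296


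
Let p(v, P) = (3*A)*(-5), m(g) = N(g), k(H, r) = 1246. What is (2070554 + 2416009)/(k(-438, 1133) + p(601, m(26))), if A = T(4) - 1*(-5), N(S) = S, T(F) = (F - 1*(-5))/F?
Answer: 17946252/4549 ≈ 3945.1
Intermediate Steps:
T(F) = (5 + F)/F (T(F) = (F + 5)/F = (5 + F)/F)
m(g) = g
A = 29/4 (A = (5 + 4)/4 - 1*(-5) = (¼)*9 + 5 = 9/4 + 5 = 29/4 ≈ 7.2500)
p(v, P) = -435/4 (p(v, P) = (3*(29/4))*(-5) = (87/4)*(-5) = -435/4)
(2070554 + 2416009)/(k(-438, 1133) + p(601, m(26))) = (2070554 + 2416009)/(1246 - 435/4) = 4486563/(4549/4) = 4486563*(4/4549) = 17946252/4549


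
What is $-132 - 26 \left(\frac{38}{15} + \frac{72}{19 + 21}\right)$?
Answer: $- \frac{734}{3} \approx -244.67$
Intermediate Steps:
$-132 - 26 \left(\frac{38}{15} + \frac{72}{19 + 21}\right) = -132 - 26 \left(38 \cdot \frac{1}{15} + \frac{72}{40}\right) = -132 - 26 \left(\frac{38}{15} + 72 \cdot \frac{1}{40}\right) = -132 - 26 \left(\frac{38}{15} + \frac{9}{5}\right) = -132 - \frac{338}{3} = - \frac{734}{3}$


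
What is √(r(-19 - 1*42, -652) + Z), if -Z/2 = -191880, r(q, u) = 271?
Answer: √384031 ≈ 619.70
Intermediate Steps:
Z = 383760 (Z = -2*(-191880) = 383760)
√(r(-19 - 1*42, -652) + Z) = √(271 + 383760) = √384031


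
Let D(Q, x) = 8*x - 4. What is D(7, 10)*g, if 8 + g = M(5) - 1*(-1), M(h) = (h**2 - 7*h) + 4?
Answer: -988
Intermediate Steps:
M(h) = 4 + h**2 - 7*h
g = -13 (g = -8 + ((4 + 5**2 - 7*5) - 1*(-1)) = -8 + ((4 + 25 - 35) + 1) = -8 + (-6 + 1) = -8 - 5 = -13)
D(Q, x) = -4 + 8*x
D(7, 10)*g = (-4 + 8*10)*(-13) = (-4 + 80)*(-13) = 76*(-13) = -988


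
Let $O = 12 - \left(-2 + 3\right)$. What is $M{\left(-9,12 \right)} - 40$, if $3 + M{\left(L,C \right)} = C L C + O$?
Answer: $-1328$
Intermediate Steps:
$O = 11$ ($O = 12 - 1 = 11$)
$M{\left(L,C \right)} = 8 + L C^{2}$ ($M{\left(L,C \right)} = -3 + \left(C L C + 11\right) = -3 + \left(L C^{2} + 11\right) = -3 + \left(11 + L C^{2}\right) = 8 + L C^{2}$)
$M{\left(-9,12 \right)} - 40 = \left(8 - 9 \cdot 12^{2}\right) - 40 = \left(8 - 1296\right) - 40 = -1288 - 40 = -1328$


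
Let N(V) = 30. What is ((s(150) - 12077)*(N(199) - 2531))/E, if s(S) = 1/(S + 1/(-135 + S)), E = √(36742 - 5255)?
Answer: 67990465312*√23/1915601 ≈ 1.7022e+5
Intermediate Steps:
E = 37*√23 (E = √31487 = 37*√23 ≈ 177.45)
((s(150) - 12077)*(N(199) - 2531))/E = (((-135 + 150)/(1 + 150² - 135*150) - 12077)*(30 - 2531))/((37*√23)) = ((15/(1 + 22500 - 20250) - 12077)*(-2501))*(√23/851) = ((15/2251 - 12077)*(-2501))*(√23/851) = (-27185312/2251*(-2501))*(√23/851) = 67990465312*(√23/851)/2251 = 67990465312*√23/1915601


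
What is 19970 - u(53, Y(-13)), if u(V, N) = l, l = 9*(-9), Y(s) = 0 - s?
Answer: 20051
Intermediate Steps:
Y(s) = -s
l = -81
u(V, N) = -81
19970 - u(53, Y(-13)) = 19970 - 1*(-81) = 19970 + 81 = 20051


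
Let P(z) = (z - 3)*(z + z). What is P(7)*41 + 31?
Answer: 2327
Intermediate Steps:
P(z) = 2*z*(-3 + z) (P(z) = (-3 + z)*(2*z) = 2*z*(-3 + z))
P(7)*41 + 31 = (2*7*(-3 + 7))*41 + 31 = (2*7*4)*41 + 31 = 56*41 + 31 = 2296 + 31 = 2327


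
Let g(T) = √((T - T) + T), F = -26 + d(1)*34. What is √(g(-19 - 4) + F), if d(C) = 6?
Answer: √(178 + I*√23) ≈ 13.343 + 0.1797*I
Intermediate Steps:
F = 178 (F = -26 + 6*34 = -26 + 204 = 178)
g(T) = √T (g(T) = √(0 + T) = √T)
√(g(-19 - 4) + F) = √(√(-19 - 4) + 178) = √(√(-23) + 178) = √(I*√23 + 178) = √(178 + I*√23)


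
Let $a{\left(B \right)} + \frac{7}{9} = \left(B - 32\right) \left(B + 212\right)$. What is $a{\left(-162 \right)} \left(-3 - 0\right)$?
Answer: $\frac{87307}{3} \approx 29102.0$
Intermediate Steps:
$a{\left(B \right)} = - \frac{7}{9} + \left(-32 + B\right) \left(212 + B\right)$ ($a{\left(B \right)} = - \frac{7}{9} + \left(B - 32\right) \left(B + 212\right) = - \frac{7}{9} + \left(-32 + B\right) \left(212 + B\right)$)
$a{\left(-162 \right)} \left(-3 - 0\right) = \left(- \frac{61063}{9} + \left(-162\right)^{2} + 180 \left(-162\right)\right) \left(-3 - 0\right) = \left(- \frac{61063}{9} + 26244 - 29160\right) \left(-3 + 0\right) = \left(- \frac{87307}{9}\right) \left(-3\right) = \frac{87307}{3}$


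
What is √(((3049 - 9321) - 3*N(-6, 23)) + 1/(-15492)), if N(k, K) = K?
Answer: I*√380463275829/7746 ≈ 79.63*I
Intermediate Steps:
√(((3049 - 9321) - 3*N(-6, 23)) + 1/(-15492)) = √(((3049 - 9321) - 3*23) + 1/(-15492)) = √((-6272 - 69) - 1/15492) = √(-6341 - 1/15492) = √(-98234773/15492) = I*√380463275829/7746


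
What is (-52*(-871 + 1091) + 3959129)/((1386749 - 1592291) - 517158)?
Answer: -3947689/722700 ≈ -5.4624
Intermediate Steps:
(-52*(-871 + 1091) + 3959129)/((1386749 - 1592291) - 517158) = (-52*220 + 3959129)/(-205542 - 517158) = (-11440 + 3959129)/(-722700) = 3947689*(-1/722700) = -3947689/722700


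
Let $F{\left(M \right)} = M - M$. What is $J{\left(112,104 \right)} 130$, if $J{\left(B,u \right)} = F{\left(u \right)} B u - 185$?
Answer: $-24050$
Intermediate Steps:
$F{\left(M \right)} = 0$
$J{\left(B,u \right)} = -185$ ($J{\left(B,u \right)} = 0 B u - 185 = 0 u - 185 = 0 - 185 = -185$)
$J{\left(112,104 \right)} 130 = \left(-185\right) 130 = -24050$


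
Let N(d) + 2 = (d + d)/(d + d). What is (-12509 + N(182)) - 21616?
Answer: -34126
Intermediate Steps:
N(d) = -1 (N(d) = -2 + (d + d)/(d + d) = -2 + (2*d)/((2*d)) = -2 + (2*d)*(1/(2*d)) = -2 + 1 = -1)
(-12509 + N(182)) - 21616 = (-12509 - 1) - 21616 = -12510 - 21616 = -34126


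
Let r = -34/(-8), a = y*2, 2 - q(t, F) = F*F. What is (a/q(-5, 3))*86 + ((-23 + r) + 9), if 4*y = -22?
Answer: 3511/28 ≈ 125.39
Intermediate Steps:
y = -11/2 (y = (1/4)*(-22) = -11/2 ≈ -5.5000)
q(t, F) = 2 - F**2 (q(t, F) = 2 - F*F = 2 - F**2)
a = -11 (a = -11/2*2 = -11)
r = 17/4 (r = -34*(-1/8) = 17/4 ≈ 4.2500)
(a/q(-5, 3))*86 + ((-23 + r) + 9) = -11/(2 - 1*3**2)*86 + ((-23 + 17/4) + 9) = -11/(2 - 1*9)*86 + (-75/4 + 9) = -11/(2 - 9)*86 - 39/4 = -11/(-7)*86 - 39/4 = -11*(-1/7)*86 - 39/4 = (11/7)*86 - 39/4 = 946/7 - 39/4 = 3511/28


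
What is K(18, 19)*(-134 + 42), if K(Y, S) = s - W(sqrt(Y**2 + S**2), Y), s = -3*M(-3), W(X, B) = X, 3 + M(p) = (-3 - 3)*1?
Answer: -2484 + 92*sqrt(685) ≈ -76.130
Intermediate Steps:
M(p) = -9 (M(p) = -3 + (-3 - 3)*1 = -3 - 6*1 = -3 - 6 = -9)
s = 27 (s = -3*(-9) = 27)
K(Y, S) = 27 - sqrt(S**2 + Y**2) (K(Y, S) = 27 - sqrt(Y**2 + S**2) = 27 - sqrt(S**2 + Y**2))
K(18, 19)*(-134 + 42) = (27 - sqrt(19**2 + 18**2))*(-134 + 42) = (27 - sqrt(361 + 324))*(-92) = (27 - sqrt(685))*(-92) = -2484 + 92*sqrt(685)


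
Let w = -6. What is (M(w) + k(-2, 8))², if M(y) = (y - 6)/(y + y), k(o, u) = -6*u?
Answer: 2209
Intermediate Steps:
M(y) = (-6 + y)/(2*y) (M(y) = (-6 + y)/((2*y)) = (-6 + y)*(1/(2*y)) = (-6 + y)/(2*y))
(M(w) + k(-2, 8))² = ((½)*(-6 - 6)/(-6) - 6*8)² = ((½)*(-⅙)*(-12) - 48)² = (1 - 48)² = (-47)² = 2209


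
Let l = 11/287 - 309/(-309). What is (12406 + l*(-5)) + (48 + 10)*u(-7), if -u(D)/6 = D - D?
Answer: 3559032/287 ≈ 12401.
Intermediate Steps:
l = 298/287 (l = 11*(1/287) - 309*(-1/309) = 11/287 + 1 = 298/287 ≈ 1.0383)
u(D) = 0 (u(D) = -6*(D - D) = -6*0 = 0)
(12406 + l*(-5)) + (48 + 10)*u(-7) = (12406 + (298/287)*(-5)) + (48 + 10)*0 = (12406 - 1490/287) + 58*0 = 3559032/287 + 0 = 3559032/287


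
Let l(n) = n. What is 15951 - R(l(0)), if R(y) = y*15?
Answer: 15951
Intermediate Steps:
R(y) = 15*y
15951 - R(l(0)) = 15951 - 15*0 = 15951 - 1*0 = 15951 + 0 = 15951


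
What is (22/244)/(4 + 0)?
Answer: 11/488 ≈ 0.022541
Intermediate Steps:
(22/244)/(4 + 0) = (22*(1/244))/4 = (11/122)*(1/4) = 11/488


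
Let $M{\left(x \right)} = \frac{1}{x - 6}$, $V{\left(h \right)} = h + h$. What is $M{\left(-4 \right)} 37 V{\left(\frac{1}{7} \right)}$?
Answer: $- \frac{37}{35} \approx -1.0571$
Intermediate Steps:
$V{\left(h \right)} = 2 h$
$M{\left(x \right)} = \frac{1}{-6 + x}$
$M{\left(-4 \right)} 37 V{\left(\frac{1}{7} \right)} = \frac{1}{-6 - 4} \cdot 37 \cdot \frac{2}{7} = \frac{1}{-10} \cdot 37 \cdot 2 \cdot \frac{1}{7} = \left(- \frac{1}{10}\right) 37 \cdot \frac{2}{7} = \left(- \frac{37}{10}\right) \frac{2}{7} = - \frac{37}{35}$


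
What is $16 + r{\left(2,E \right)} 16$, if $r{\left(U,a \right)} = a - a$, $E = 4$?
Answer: $16$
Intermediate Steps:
$r{\left(U,a \right)} = 0$
$16 + r{\left(2,E \right)} 16 = 16 + 0 \cdot 16 = 16 + 0 = 16$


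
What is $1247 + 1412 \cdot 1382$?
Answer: $1952631$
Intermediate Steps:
$1247 + 1412 \cdot 1382 = 1247 + 1951384 = 1952631$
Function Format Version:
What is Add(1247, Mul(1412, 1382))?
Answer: 1952631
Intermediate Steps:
Add(1247, Mul(1412, 1382)) = Add(1247, 1951384) = 1952631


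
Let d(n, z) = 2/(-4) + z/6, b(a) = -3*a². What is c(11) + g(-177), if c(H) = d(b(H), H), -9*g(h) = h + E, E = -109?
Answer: 298/9 ≈ 33.111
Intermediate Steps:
d(n, z) = -½ + z/6 (d(n, z) = 2*(-¼) + z*(⅙) = -½ + z/6)
g(h) = 109/9 - h/9 (g(h) = -(h - 109)/9 = -(-109 + h)/9 = 109/9 - h/9)
c(H) = -½ + H/6
c(11) + g(-177) = (-½ + (⅙)*11) + (109/9 - ⅑*(-177)) = (-½ + 11/6) + (109/9 + 59/3) = 4/3 + 286/9 = 298/9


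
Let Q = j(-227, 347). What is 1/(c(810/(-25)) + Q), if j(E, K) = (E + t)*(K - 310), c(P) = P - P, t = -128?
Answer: -1/13135 ≈ -7.6132e-5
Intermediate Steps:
c(P) = 0
j(E, K) = (-310 + K)*(-128 + E) (j(E, K) = (E - 128)*(K - 310) = (-128 + E)*(-310 + K) = (-310 + K)*(-128 + E))
Q = -13135 (Q = 39680 - 310*(-227) - 128*347 - 227*347 = 39680 + 70370 - 44416 - 78769 = -13135)
1/(c(810/(-25)) + Q) = 1/(0 - 13135) = 1/(-13135) = -1/13135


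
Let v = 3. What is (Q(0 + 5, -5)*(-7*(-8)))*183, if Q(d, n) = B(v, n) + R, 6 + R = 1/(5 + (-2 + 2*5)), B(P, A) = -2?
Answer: -1055544/13 ≈ -81196.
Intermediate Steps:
R = -77/13 (R = -6 + 1/(5 + (-2 + 2*5)) = -6 + 1/(5 + (-2 + 10)) = -6 + 1/(5 + 8) = -6 + 1/13 = -77/13 ≈ -5.9231)
Q(d, n) = -103/13 (Q(d, n) = -2 - 77/13 = -103/13)
(Q(0 + 5, -5)*(-7*(-8)))*183 = -(-721)*(-8)/13*183 = -103/13*56*183 = -5768/13*183 = -1055544/13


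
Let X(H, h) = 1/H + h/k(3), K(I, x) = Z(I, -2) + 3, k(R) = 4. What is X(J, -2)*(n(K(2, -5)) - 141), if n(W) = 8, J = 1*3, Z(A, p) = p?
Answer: 133/6 ≈ 22.167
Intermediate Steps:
K(I, x) = 1 (K(I, x) = -2 + 3 = 1)
J = 3
X(H, h) = 1/H + h/4
X(J, -2)*(n(K(2, -5)) - 141) = (1/3 + (¼)*(-2))*(8 - 141) = (⅓ - ½)*(-133) = -⅙*(-133) = 133/6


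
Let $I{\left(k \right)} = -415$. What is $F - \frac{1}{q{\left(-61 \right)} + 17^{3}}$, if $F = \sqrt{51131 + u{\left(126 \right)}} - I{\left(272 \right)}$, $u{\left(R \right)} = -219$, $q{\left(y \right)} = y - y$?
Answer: $\frac{2038894}{4913} + 4 \sqrt{3182} \approx 640.64$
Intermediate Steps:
$q{\left(y \right)} = 0$
$F = 415 + 4 \sqrt{3182}$ ($F = \sqrt{51131 - 219} - -415 = \sqrt{50912} + 415 = 4 \sqrt{3182} + 415 = 415 + 4 \sqrt{3182} \approx 640.64$)
$F - \frac{1}{q{\left(-61 \right)} + 17^{3}} = \left(415 + 4 \sqrt{3182}\right) - \frac{1}{0 + 17^{3}} = \left(415 + 4 \sqrt{3182}\right) - \frac{1}{0 + 4913} = \left(415 + 4 \sqrt{3182}\right) - \frac{1}{4913} = \frac{2038894}{4913} + 4 \sqrt{3182}$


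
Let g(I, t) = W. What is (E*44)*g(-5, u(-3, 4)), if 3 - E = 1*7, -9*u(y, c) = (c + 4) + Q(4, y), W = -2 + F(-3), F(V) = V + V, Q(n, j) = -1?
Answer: 1408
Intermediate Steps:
F(V) = 2*V
W = -8 (W = -2 + 2*(-3) = -2 - 6 = -8)
u(y, c) = -⅓ - c/9 (u(y, c) = -((c + 4) - 1)/9 = -((4 + c) - 1)/9 = -(3 + c)/9 = -⅓ - c/9)
g(I, t) = -8
E = -4 (E = 3 - 7 = -4)
(E*44)*g(-5, u(-3, 4)) = -4*44*(-8) = -176*(-8) = 1408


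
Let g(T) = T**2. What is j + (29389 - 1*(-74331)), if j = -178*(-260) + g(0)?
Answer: 150000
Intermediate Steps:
j = 46280 (j = -178*(-260) + 0**2 = 46280 + 0 = 46280)
j + (29389 - 1*(-74331)) = 46280 + (29389 - 1*(-74331)) = 46280 + (29389 + 74331) = 46280 + 103720 = 150000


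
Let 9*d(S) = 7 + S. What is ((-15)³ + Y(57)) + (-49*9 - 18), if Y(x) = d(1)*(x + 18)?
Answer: -11302/3 ≈ -3767.3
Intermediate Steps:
d(S) = 7/9 + S/9 (d(S) = (7 + S)/9 = 7/9 + S/9)
Y(x) = 16 + 8*x/9 (Y(x) = (7/9 + (⅑)*1)*(x + 18) = (7/9 + ⅑)*(18 + x) = 8*(18 + x)/9 = 16 + 8*x/9)
((-15)³ + Y(57)) + (-49*9 - 18) = ((-15)³ + (16 + (8/9)*57)) + (-49*9 - 18) = (-3375 + (16 + 152/3)) + (-441 - 18) = (-3375 + 200/3) - 459 = -9925/3 - 459 = -11302/3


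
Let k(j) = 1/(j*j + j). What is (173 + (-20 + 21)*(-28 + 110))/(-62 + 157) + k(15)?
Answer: 12259/4560 ≈ 2.6884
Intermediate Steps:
k(j) = 1/(j + j**2) (k(j) = 1/(j**2 + j) = 1/(j + j**2))
(173 + (-20 + 21)*(-28 + 110))/(-62 + 157) + k(15) = (173 + (-20 + 21)*(-28 + 110))/(-62 + 157) + 1/(15*(1 + 15)) = (173 + 1*82)/95 + (1/15)/16 = (173 + 82)*(1/95) + (1/15)*(1/16) = 255*(1/95) + 1/240 = 51/19 + 1/240 = 12259/4560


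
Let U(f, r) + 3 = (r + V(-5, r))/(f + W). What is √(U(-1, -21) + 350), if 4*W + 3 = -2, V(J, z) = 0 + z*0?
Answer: √3207/3 ≈ 18.877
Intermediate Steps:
V(J, z) = 0 (V(J, z) = 0 + 0 = 0)
W = -5/4 (W = -¾ + (¼)*(-2) = -¾ - ½ = -5/4 ≈ -1.2500)
U(f, r) = -3 + r/(-5/4 + f) (U(f, r) = -3 + (r + 0)/(f - 5/4) = -3 + r/(-5/4 + f))
√(U(-1, -21) + 350) = √((15 - 12*(-1) + 4*(-21))/(-5 + 4*(-1)) + 350) = √((15 + 12 - 84)/(-5 - 4) + 350) = √(-57/(-9) + 350) = √(-⅑*(-57) + 350) = √(19/3 + 350) = √(1069/3) = √3207/3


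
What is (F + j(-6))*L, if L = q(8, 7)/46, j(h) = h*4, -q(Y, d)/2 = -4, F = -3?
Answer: -108/23 ≈ -4.6956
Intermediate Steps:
q(Y, d) = 8 (q(Y, d) = -2*(-4) = 8)
j(h) = 4*h
L = 4/23 (L = 8/46 = 8*(1/46) = 4/23 ≈ 0.17391)
(F + j(-6))*L = (-3 + 4*(-6))*(4/23) = (-3 - 24)*(4/23) = -27*4/23 = -108/23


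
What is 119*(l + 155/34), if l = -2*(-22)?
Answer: 11557/2 ≈ 5778.5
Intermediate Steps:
l = 44
119*(l + 155/34) = 119*(44 + 155/34) = 119*(1651/34) = 11557/2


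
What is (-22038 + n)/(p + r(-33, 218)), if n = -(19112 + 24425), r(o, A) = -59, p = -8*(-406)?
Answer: -65575/3189 ≈ -20.563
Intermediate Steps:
p = 3248
n = -43537 (n = -1*43537 = -43537)
(-22038 + n)/(p + r(-33, 218)) = (-22038 - 43537)/(3248 - 59) = -65575/3189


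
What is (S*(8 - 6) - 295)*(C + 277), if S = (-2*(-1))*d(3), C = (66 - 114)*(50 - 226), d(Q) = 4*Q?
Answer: -2155075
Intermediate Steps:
C = 8448 (C = -48*(-176) = 8448)
S = 24 (S = (-2*(-1))*(4*3) = 2*12 = 24)
(S*(8 - 6) - 295)*(C + 277) = (24*(8 - 6) - 295)*(8448 + 277) = (24*2 - 295)*8725 = (48 - 295)*8725 = -247*8725 = -2155075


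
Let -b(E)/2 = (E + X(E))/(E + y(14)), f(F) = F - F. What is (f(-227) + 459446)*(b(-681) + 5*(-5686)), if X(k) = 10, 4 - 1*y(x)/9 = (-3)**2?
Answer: -431075668946/33 ≈ -1.3063e+10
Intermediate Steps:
f(F) = 0
y(x) = -45 (y(x) = 36 - 9*(-3)**2 = 36 - 9*9 = 36 - 81 = -45)
b(E) = -2*(10 + E)/(-45 + E) (b(E) = -2*(E + 10)/(E - 45) = -2*(10 + E)/(-45 + E))
(f(-227) + 459446)*(b(-681) + 5*(-5686)) = (0 + 459446)*(2*(-10 - 1*(-681))/(-45 - 681) + 5*(-5686)) = 459446*(2*(-10 + 681)/(-726) - 28430) = 459446*(2*(-1/726)*671 - 28430) = 459446*(-61/33 - 28430) = 459446*(-938251/33) = -431075668946/33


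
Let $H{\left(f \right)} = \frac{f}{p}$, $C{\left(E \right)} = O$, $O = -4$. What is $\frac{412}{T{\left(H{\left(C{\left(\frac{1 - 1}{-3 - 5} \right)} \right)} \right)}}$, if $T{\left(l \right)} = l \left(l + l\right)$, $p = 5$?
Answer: $\frac{2575}{8} \approx 321.88$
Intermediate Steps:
$C{\left(E \right)} = -4$
$H{\left(f \right)} = \frac{f}{5}$
$T{\left(l \right)} = 2 l^{2}$ ($T{\left(l \right)} = l 2 l = 2 l^{2}$)
$\frac{412}{T{\left(H{\left(C{\left(\frac{1 - 1}{-3 - 5} \right)} \right)} \right)}} = \frac{412}{2 \left(\frac{1}{5} \left(-4\right)\right)^{2}} = \frac{412}{2 \left(- \frac{4}{5}\right)^{2}} = \frac{412}{2 \cdot \frac{16}{25}} = \frac{412}{\frac{32}{25}} = 412 \cdot \frac{25}{32} = \frac{2575}{8}$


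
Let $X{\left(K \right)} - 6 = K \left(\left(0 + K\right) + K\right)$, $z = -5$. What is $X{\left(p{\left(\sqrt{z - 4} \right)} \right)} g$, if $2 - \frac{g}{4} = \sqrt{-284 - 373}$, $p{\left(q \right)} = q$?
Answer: $-96 + 144 i \sqrt{73} \approx -96.0 + 1230.3 i$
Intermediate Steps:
$g = 8 - 12 i \sqrt{73}$ ($g = 8 - 4 \sqrt{-284 - 373} = 8 - 4 \sqrt{-657} = 8 - 4 \cdot 3 i \sqrt{73} = 8 - 12 i \sqrt{73} \approx 8.0 - 102.53 i$)
$X{\left(K \right)} = 6 + 2 K^{2}$ ($X{\left(K \right)} = 6 + K \left(\left(0 + K\right) + K\right) = 6 + K \left(K + K\right) = 6 + K 2 K = 6 + 2 K^{2}$)
$X{\left(p{\left(\sqrt{z - 4} \right)} \right)} g = \left(6 + 2 \left(\sqrt{-5 - 4}\right)^{2}\right) \left(8 - 12 i \sqrt{73}\right) = \left(6 + 2 \left(\sqrt{-9}\right)^{2}\right) \left(8 - 12 i \sqrt{73}\right) = \left(6 + 2 \left(3 i\right)^{2}\right) \left(8 - 12 i \sqrt{73}\right) = \left(6 + 2 \left(-9\right)\right) \left(8 - 12 i \sqrt{73}\right) = \left(6 - 18\right) \left(8 - 12 i \sqrt{73}\right) = - 12 \left(8 - 12 i \sqrt{73}\right) = -96 + 144 i \sqrt{73}$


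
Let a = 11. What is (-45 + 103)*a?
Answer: 638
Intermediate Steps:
(-45 + 103)*a = (-45 + 103)*11 = 58*11 = 638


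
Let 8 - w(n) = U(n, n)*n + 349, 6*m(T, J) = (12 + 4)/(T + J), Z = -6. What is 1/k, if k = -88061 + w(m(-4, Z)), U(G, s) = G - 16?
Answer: -225/19891426 ≈ -1.1311e-5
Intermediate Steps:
m(T, J) = 8/(3*(J + T)) (m(T, J) = ((12 + 4)/(T + J))/6 = (16/(J + T))/6 = 8/(3*(J + T)))
U(G, s) = -16 + G
w(n) = -341 - n*(-16 + n) (w(n) = 8 - ((-16 + n)*n + 349) = 8 - (n*(-16 + n) + 349) = 8 - (349 + n*(-16 + n)) = 8 + (-349 - n*(-16 + n)) = -341 - n*(-16 + n))
k = -19891426/225 (k = -88061 + (-341 - 8/(3*(-6 - 4))*(-16 + 8/(3*(-6 - 4)))) = -88061 + (-341 - (8/3)/(-10)*(-16 + (8/3)/(-10))) = -88061 + (-341 - (8/3)*(-⅒)*(-16 + (8/3)*(-⅒))) = -88061 + (-341 - 1*(-4/15)*(-16 - 4/15)) = -88061 + (-341 - 1*(-4/15)*(-244/15)) = -88061 + (-341 - 976/225) = -88061 - 77701/225 = -19891426/225 ≈ -88406.)
1/k = 1/(-19891426/225) = -225/19891426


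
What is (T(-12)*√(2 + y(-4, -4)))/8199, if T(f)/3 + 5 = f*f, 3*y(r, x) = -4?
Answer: 139*√6/8199 ≈ 0.041527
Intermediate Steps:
y(r, x) = -4/3 (y(r, x) = (⅓)*(-4) = -4/3)
T(f) = -15 + 3*f² (T(f) = -15 + 3*(f*f) = -15 + 3*f²)
(T(-12)*√(2 + y(-4, -4)))/8199 = ((-15 + 3*(-12)²)*√(2 - 4/3))/8199 = ((-15 + 3*144)*√(⅔))*(1/8199) = ((-15 + 432)*(√6/3))*(1/8199) = (417*(√6/3))*(1/8199) = (139*√6)*(1/8199) = 139*√6/8199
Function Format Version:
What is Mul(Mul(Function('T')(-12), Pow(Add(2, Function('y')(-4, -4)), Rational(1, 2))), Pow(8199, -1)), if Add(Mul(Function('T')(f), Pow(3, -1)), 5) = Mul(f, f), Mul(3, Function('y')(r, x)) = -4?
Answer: Mul(Rational(139, 8199), Pow(6, Rational(1, 2))) ≈ 0.041527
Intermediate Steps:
Function('y')(r, x) = Rational(-4, 3) (Function('y')(r, x) = Mul(Rational(1, 3), -4) = Rational(-4, 3))
Function('T')(f) = Add(-15, Mul(3, Pow(f, 2))) (Function('T')(f) = Add(-15, Mul(3, Mul(f, f))) = Add(-15, Mul(3, Pow(f, 2))))
Mul(Mul(Function('T')(-12), Pow(Add(2, Function('y')(-4, -4)), Rational(1, 2))), Pow(8199, -1)) = Mul(Mul(Add(-15, Mul(3, Pow(-12, 2))), Pow(Add(2, Rational(-4, 3)), Rational(1, 2))), Pow(8199, -1)) = Mul(Mul(Add(-15, Mul(3, 144)), Pow(Rational(2, 3), Rational(1, 2))), Rational(1, 8199)) = Mul(Mul(Add(-15, 432), Mul(Rational(1, 3), Pow(6, Rational(1, 2)))), Rational(1, 8199)) = Mul(Mul(417, Mul(Rational(1, 3), Pow(6, Rational(1, 2)))), Rational(1, 8199)) = Mul(Mul(139, Pow(6, Rational(1, 2))), Rational(1, 8199)) = Mul(Rational(139, 8199), Pow(6, Rational(1, 2)))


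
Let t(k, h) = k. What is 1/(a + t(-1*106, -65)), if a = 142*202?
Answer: 1/28578 ≈ 3.4992e-5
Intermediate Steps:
a = 28684
1/(a + t(-1*106, -65)) = 1/(28684 - 1*106) = 1/(28684 - 106) = 1/28578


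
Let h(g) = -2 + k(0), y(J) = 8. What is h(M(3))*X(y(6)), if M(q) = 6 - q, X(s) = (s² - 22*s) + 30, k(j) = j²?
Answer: 164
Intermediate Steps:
X(s) = 30 + s² - 22*s
h(g) = -2 (h(g) = -2 + 0² = -2 + 0 = -2)
h(M(3))*X(y(6)) = -2*(30 + 8² - 22*8) = -2*(30 + 64 - 176) = -2*(-82) = 164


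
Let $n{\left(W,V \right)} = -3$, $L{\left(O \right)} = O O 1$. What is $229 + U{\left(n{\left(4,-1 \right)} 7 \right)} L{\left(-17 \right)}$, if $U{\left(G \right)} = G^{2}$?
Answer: $127678$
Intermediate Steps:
$L{\left(O \right)} = O^{2}$ ($L{\left(O \right)} = O^{2} \cdot 1 = O^{2}$)
$229 + U{\left(n{\left(4,-1 \right)} 7 \right)} L{\left(-17 \right)} = 229 + \left(\left(-3\right) 7\right)^{2} \left(-17\right)^{2} = 229 + \left(-21\right)^{2} \cdot 289 = 229 + 441 \cdot 289 = 229 + 127449 = 127678$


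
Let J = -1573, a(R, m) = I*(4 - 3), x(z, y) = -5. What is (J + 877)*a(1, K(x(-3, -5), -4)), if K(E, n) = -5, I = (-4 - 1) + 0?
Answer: 3480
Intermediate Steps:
I = -5 (I = -5 + 0 = -5)
a(R, m) = -5 (a(R, m) = -5*(4 - 3) = -5*1 = -5)
(J + 877)*a(1, K(x(-3, -5), -4)) = (-1573 + 877)*(-5) = -696*(-5) = 3480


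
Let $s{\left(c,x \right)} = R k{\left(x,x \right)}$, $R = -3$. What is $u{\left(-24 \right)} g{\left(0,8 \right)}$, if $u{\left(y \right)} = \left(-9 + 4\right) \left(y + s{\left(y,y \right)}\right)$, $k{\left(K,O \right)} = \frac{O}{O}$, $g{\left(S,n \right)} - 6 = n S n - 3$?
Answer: $405$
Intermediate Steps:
$g{\left(S,n \right)} = 3 + S n^{2}$ ($g{\left(S,n \right)} = 6 + \left(n S n - 3\right) = 6 + \left(S n n - 3\right) = 6 + \left(S n^{2} - 3\right) = 6 + \left(-3 + S n^{2}\right) = 3 + S n^{2}$)
$k{\left(K,O \right)} = 1$
$s{\left(c,x \right)} = -3$ ($s{\left(c,x \right)} = \left(-3\right) 1 = -3$)
$u{\left(y \right)} = 15 - 5 y$ ($u{\left(y \right)} = \left(-9 + 4\right) \left(y - 3\right) = - 5 \left(-3 + y\right) = 15 - 5 y$)
$u{\left(-24 \right)} g{\left(0,8 \right)} = \left(15 - -120\right) \left(3 + 0 \cdot 8^{2}\right) = \left(15 + 120\right) \left(3 + 0 \cdot 64\right) = 135 \left(3 + 0\right) = 135 \cdot 3 = 405$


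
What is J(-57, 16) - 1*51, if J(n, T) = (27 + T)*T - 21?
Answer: 616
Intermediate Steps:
J(n, T) = -21 + T*(27 + T) (J(n, T) = T*(27 + T) - 21 = -21 + T*(27 + T))
J(-57, 16) - 1*51 = (-21 + 16**2 + 27*16) - 1*51 = (-21 + 256 + 432) - 51 = 667 - 51 = 616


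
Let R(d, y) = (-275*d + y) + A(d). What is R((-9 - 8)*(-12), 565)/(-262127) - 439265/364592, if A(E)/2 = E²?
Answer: -125241321279/95569407184 ≈ -1.3105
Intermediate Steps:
A(E) = 2*E²
R(d, y) = y - 275*d + 2*d² (R(d, y) = (-275*d + y) + 2*d² = (y - 275*d) + 2*d² = y - 275*d + 2*d²)
R((-9 - 8)*(-12), 565)/(-262127) - 439265/364592 = (565 - 275*(-9 - 8)*(-12) + 2*((-9 - 8)*(-12))²)/(-262127) - 439265/364592 = (565 - (-4675)*(-12) + 2*(-17*(-12))²)*(-1/262127) - 439265*1/364592 = (565 - 275*204 + 2*204²)*(-1/262127) - 439265/364592 = (565 - 56100 + 2*41616)*(-1/262127) - 439265/364592 = (565 - 56100 + 83232)*(-1/262127) - 439265/364592 = 27697*(-1/262127) - 439265/364592 = -27697/262127 - 439265/364592 = -125241321279/95569407184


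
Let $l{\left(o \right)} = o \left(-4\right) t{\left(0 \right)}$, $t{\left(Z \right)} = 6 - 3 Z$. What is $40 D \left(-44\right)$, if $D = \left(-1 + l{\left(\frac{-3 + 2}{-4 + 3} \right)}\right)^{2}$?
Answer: $-1100000$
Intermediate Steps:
$l{\left(o \right)} = - 24 o$ ($l{\left(o \right)} = o \left(-4\right) \left(6 - 0\right) = - 4 o \left(6 + 0\right) = - 4 o 6 = - 24 o$)
$D = 625$ ($D = \left(-1 - 24 \frac{-3 + 2}{-4 + 3}\right)^{2} = \left(-1 - 24 \left(- \frac{1}{-1}\right)\right)^{2} = \left(-1 - 24 \left(\left(-1\right) \left(-1\right)\right)\right)^{2} = \left(-1 - 24\right)^{2} = \left(-25\right)^{2} = 625$)
$40 D \left(-44\right) = 40 \cdot 625 \left(-44\right) = 25000 \left(-44\right) = -1100000$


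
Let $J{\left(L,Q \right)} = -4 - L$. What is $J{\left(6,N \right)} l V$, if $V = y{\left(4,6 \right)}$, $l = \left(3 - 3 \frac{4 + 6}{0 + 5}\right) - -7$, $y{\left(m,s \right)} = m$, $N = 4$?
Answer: $-160$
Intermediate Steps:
$l = 4$ ($l = \left(3 - 3 \cdot \frac{10}{5}\right) + 7 = \left(3 - 3 \cdot 10 \cdot \frac{1}{5}\right) + 7 = \left(3 - 6\right) + 7 = -3 + 7 = 4$)
$V = 4$
$J{\left(6,N \right)} l V = \left(-4 - 6\right) 4 \cdot 4 = \left(-10\right) 4 \cdot 4 = \left(-40\right) 4 = -160$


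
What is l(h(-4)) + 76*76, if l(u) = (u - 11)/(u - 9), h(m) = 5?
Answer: 11555/2 ≈ 5777.5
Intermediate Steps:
l(u) = (-11 + u)/(-9 + u)
l(h(-4)) + 76*76 = (-11 + 5)/(-9 + 5) + 76*76 = -6/(-4) + 5776 = -¼*(-6) + 5776 = 3/2 + 5776 = 11555/2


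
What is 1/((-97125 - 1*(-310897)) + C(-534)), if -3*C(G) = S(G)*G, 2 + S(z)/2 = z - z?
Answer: 1/213060 ≈ 4.6935e-6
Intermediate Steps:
S(z) = -4 (S(z) = -4 + 2*(z - z) = -4 + 2*0 = -4 + 0 = -4)
C(G) = 4*G/3 (C(G) = -(-4)*G/3 = 4*G/3)
1/((-97125 - 1*(-310897)) + C(-534)) = 1/((-97125 - 1*(-310897)) + (4/3)*(-534)) = 1/((-97125 + 310897) - 712) = 1/(213772 - 712) = 1/213060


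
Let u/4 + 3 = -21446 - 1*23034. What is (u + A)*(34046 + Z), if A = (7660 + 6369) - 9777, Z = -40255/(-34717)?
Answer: -205292406362160/34717 ≈ -5.9133e+9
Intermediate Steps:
Z = 40255/34717 (Z = -40255*(-1/34717) = 40255/34717 ≈ 1.1595)
A = 4252 (A = 14029 - 9777 = 4252)
u = -177932 (u = -12 + 4*(-21446 - 1*23034) = -12 + 4*(-21446 - 23034) = -12 + 4*(-44480) = -12 - 177920 = -177932)
(u + A)*(34046 + Z) = (-177932 + 4252)*(34046 + 40255/34717) = -173680*1182015237/34717 = -205292406362160/34717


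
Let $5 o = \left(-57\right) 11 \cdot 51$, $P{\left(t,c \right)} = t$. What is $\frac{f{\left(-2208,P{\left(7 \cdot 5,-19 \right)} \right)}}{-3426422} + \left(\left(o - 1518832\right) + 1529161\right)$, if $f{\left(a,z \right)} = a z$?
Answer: $\frac{33695627148}{8566055} \approx 3933.6$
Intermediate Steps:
$o = - \frac{31977}{5}$ ($o = \frac{\left(-57\right) 11 \cdot 51}{5} = \frac{\left(-627\right) 51}{5} = \frac{1}{5} \left(-31977\right) = - \frac{31977}{5} \approx -6395.4$)
$\frac{f{\left(-2208,P{\left(7 \cdot 5,-19 \right)} \right)}}{-3426422} + \left(\left(o - 1518832\right) + 1529161\right) = \frac{\left(-2208\right) 7 \cdot 5}{-3426422} + \left(\left(- \frac{31977}{5} - 1518832\right) + 1529161\right) = \left(-2208\right) 35 \left(- \frac{1}{3426422}\right) + \left(- \frac{7626137}{5} + 1529161\right) = \left(-77280\right) \left(- \frac{1}{3426422}\right) + \frac{19668}{5} = \frac{38640}{1713211} + \frac{19668}{5} = \frac{33695627148}{8566055}$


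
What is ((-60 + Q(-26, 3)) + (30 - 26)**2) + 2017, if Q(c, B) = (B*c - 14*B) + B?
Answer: 1856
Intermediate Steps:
Q(c, B) = -13*B + B*c (Q(c, B) = (-14*B + B*c) + B = -13*B + B*c)
((-60 + Q(-26, 3)) + (30 - 26)**2) + 2017 = ((-60 + 3*(-13 - 26)) + (30 - 26)**2) + 2017 = ((-60 + 3*(-39)) + 4**2) + 2017 = ((-60 - 117) + 16) + 2017 = (-177 + 16) + 2017 = -161 + 2017 = 1856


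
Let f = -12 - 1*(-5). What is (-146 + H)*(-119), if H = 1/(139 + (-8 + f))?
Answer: 2154257/124 ≈ 17373.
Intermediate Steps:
f = -7 (f = -12 + 5 = -7)
H = 1/124 (H = 1/(139 + (-8 - 7)) = 1/(139 - 15) = 1/124 ≈ 0.0080645)
(-146 + H)*(-119) = (-146 + 1/124)*(-119) = -18103/124*(-119) = 2154257/124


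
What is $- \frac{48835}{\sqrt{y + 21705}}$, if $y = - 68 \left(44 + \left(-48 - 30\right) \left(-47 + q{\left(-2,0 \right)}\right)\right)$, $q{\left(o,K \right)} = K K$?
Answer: $\frac{9767 i \sqrt{9223}}{9223} \approx 101.7 i$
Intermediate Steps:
$q{\left(o,K \right)} = K^{2}$
$y = -252280$ ($y = - 68 \left(44 + \left(-48 - 30\right) \left(-47 + 0^{2}\right)\right) = - 68 \left(44 - 78 \left(-47 + 0\right)\right) = - 68 \left(44 - -3666\right) = - 68 \left(44 + 3666\right) = \left(-68\right) 3710 = -252280$)
$- \frac{48835}{\sqrt{y + 21705}} = - \frac{48835}{\sqrt{-252280 + 21705}} = - \frac{48835}{\sqrt{-230575}} = - \frac{48835}{5 i \sqrt{9223}} = - 48835 \left(- \frac{i \sqrt{9223}}{46115}\right) = \frac{9767 i \sqrt{9223}}{9223}$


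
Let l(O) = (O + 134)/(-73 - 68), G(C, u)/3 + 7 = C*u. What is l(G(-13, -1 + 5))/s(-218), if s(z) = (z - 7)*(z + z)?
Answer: 43/13832100 ≈ 3.1087e-6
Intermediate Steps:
G(C, u) = -21 + 3*C*u (G(C, u) = -21 + 3*(C*u) = -21 + 3*C*u)
s(z) = 2*z*(-7 + z) (s(z) = (-7 + z)*(2*z) = 2*z*(-7 + z))
l(O) = -134/141 - O/141 (l(O) = (134 + O)/(-141) = (134 + O)*(-1/141) = -134/141 - O/141)
l(G(-13, -1 + 5))/s(-218) = (-134/141 - (-21 + 3*(-13)*(-1 + 5))/141)/((2*(-218)*(-7 - 218))) = (-134/141 - (-21 + 3*(-13)*4)/141)/((2*(-218)*(-225))) = (-134/141 - (-21 - 156)/141)/98100 = (-134/141 - 1/141*(-177))*(1/98100) = (-134/141 + 59/47)*(1/98100) = (43/141)*(1/98100) = 43/13832100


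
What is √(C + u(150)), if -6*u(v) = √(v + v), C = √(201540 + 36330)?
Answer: 3^(¾)*√(-5 + 9*√8810)/3 ≈ 22.019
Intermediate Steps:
C = 3*√26430 (C = √237870 = 3*√26430 ≈ 487.72)
u(v) = -√2*√v/6 (u(v) = -√(v + v)/6 = -√2*√v/6)
√(C + u(150)) = √(3*√26430 - √2*√150/6) = √(3*√26430 - √2*5*√6/6) = √(3*√26430 - 5*√3/3)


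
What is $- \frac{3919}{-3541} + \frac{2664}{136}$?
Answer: $\frac{1245776}{60197} \approx 20.695$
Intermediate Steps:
$- \frac{3919}{-3541} + \frac{2664}{136} = \left(-3919\right) \left(- \frac{1}{3541}\right) + 2664 \cdot \frac{1}{136} = \frac{3919}{3541} + \frac{333}{17} = \frac{1245776}{60197}$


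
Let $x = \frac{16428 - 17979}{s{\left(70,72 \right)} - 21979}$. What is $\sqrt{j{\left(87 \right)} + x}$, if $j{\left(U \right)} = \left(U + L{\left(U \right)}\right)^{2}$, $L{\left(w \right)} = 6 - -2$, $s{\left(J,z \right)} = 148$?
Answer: $\frac{\sqrt{477920191434}}{7277} \approx 95.0$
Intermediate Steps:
$L{\left(w \right)} = 8$ ($L{\left(w \right)} = 6 + 2 = 8$)
$x = \frac{517}{7277}$ ($x = \frac{16428 - 17979}{148 - 21979} = - \frac{1551}{-21831} = \left(-1551\right) \left(- \frac{1}{21831}\right) = \frac{517}{7277} \approx 0.071046$)
$j{\left(U \right)} = \left(8 + U\right)^{2}$ ($j{\left(U \right)} = \left(U + 8\right)^{2} = \left(8 + U\right)^{2}$)
$\sqrt{j{\left(87 \right)} + x} = \sqrt{\left(8 + 87\right)^{2} + \frac{517}{7277}} = \sqrt{95^{2} + \frac{517}{7277}} = \sqrt{9025 + \frac{517}{7277}} = \sqrt{\frac{65675442}{7277}} = \frac{\sqrt{477920191434}}{7277}$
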